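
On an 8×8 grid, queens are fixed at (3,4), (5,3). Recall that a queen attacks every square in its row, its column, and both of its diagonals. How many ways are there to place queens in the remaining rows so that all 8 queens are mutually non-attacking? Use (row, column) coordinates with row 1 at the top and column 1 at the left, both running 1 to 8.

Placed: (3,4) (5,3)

3

Branch on row 1: col 1 → 0; col 5 → 3; col 8 → 0.
Sum: 0 + 3 + 0 = 3.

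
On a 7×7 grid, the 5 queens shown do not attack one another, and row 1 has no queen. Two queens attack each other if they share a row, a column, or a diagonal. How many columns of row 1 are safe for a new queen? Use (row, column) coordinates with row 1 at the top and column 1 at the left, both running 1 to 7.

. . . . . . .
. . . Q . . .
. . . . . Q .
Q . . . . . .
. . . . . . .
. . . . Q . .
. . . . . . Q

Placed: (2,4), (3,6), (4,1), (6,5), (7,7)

(2,4) attacks row 1 at column 4 and diagonals 3, 5.
(3,6) attacks row 1 at column 6 and diagonals 4.
(4,1) attacks row 1 at column 1 and diagonals 4.
(6,5) attacks row 1 at column 5.
(7,7) attacks row 1 at column 7 and diagonals 1.
Attacked columns: {1, 3, 4, 5, 6, 7}. Safe: {2}.

1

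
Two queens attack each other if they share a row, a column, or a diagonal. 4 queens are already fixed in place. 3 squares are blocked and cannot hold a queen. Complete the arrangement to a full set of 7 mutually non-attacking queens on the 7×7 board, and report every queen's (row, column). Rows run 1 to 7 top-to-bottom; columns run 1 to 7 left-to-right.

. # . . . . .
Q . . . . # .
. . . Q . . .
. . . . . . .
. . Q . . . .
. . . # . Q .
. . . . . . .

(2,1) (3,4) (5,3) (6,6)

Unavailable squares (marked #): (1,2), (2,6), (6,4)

(1,5) (2,1) (3,4) (4,7) (5,3) (6,6) (7,2)

Row 1: attacked by (2,1)→{1,2}; (3,4)→{2,4,6}; (5,3)→{3,7}; (6,6)→{1,6}. Blocked: 2. Safe: 5. Place at column 5.
Row 4: attacked by (1,5)→{2,5}; (2,1)→{1,3}; (3,4)→{3,4,5}; (5,3)→{2,3,4}; (6,6)→{4,6}. Safe: 7. Place at column 7.
Row 7: attacked by (1,5)→{5}; (2,1)→{1,6}; (3,4)→{4}; (4,7)→{4,7}; (5,3)→{1,3,5}; (6,6)→{5,6,7}. Safe: 2. Place at column 2.
Columns [5, 1, 4, 7, 3, 6, 2], r−c [-4, 1, -1, -3, 2, 0, 5], r+c [6, 3, 7, 11, 8, 12, 9] are all distinct, so no two queens attack.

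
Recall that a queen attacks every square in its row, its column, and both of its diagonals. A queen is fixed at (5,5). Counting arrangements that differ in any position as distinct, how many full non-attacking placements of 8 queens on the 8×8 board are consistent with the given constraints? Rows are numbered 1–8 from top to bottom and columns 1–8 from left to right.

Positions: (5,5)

8

Branch on row 1: col 2 → 0; col 3 → 3; col 4 → 1; col 6 → 3; col 7 → 1; col 8 → 0.
Sum: 0 + 3 + 1 + 3 + 1 + 0 = 8.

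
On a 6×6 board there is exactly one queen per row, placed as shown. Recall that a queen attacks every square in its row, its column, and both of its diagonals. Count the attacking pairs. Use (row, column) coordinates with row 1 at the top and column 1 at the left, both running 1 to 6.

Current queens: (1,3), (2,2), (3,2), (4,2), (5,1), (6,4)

6

Same column: (2,2)–(3,2) (column 2); (2,2)–(4,2) (column 2); (3,2)–(4,2) (column 2).
Same diagonal: (1,3)–(2,2) (|1−2| = |3−2| = 1); (4,2)–(5,1) (|4−5| = |2−1| = 1); (4,2)–(6,4) (|4−6| = |2−4| = 2).
Total attacking pairs: 6.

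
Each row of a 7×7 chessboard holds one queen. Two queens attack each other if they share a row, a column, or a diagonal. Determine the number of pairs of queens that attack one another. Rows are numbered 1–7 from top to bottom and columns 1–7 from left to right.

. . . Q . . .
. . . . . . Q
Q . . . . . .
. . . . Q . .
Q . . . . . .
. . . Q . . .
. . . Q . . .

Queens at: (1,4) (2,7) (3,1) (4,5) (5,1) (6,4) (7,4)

6

Same column: (1,4)–(6,4) (column 4); (1,4)–(7,4) (column 4); (3,1)–(5,1) (column 1); (6,4)–(7,4) (column 4).
Same diagonal: (2,7)–(4,5) (|2−4| = |7−5| = 2); (3,1)–(6,4) (|3−6| = |1−4| = 3).
Total attacking pairs: 6.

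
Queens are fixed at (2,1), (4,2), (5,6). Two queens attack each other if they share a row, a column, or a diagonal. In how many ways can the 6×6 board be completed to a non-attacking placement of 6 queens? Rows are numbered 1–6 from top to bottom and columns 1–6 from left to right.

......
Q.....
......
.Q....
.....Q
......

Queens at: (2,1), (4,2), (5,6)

Branch on row 1: col 3 → 0; col 4 → 1.
Sum: 0 + 1 = 1.

1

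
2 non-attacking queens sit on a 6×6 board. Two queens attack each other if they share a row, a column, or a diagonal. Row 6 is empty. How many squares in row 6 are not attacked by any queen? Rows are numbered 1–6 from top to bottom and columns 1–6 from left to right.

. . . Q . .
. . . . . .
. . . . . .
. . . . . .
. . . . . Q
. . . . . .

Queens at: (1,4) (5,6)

3

(1,4) attacks row 6 at column 4.
(5,6) attacks row 6 at column 6 and diagonals 5.
Attacked columns: {4, 5, 6}. Safe: {1, 2, 3}.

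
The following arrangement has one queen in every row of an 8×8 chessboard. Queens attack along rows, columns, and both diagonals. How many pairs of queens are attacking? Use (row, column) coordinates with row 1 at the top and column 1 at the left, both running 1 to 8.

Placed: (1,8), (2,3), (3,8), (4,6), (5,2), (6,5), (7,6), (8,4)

4

Same column: (1,8)–(3,8) (column 8); (4,6)–(7,6) (column 6).
Same diagonal: (3,8)–(6,5) (|3−6| = |8−5| = 3); (6,5)–(7,6) (|6−7| = |5−6| = 1).
Total attacking pairs: 4.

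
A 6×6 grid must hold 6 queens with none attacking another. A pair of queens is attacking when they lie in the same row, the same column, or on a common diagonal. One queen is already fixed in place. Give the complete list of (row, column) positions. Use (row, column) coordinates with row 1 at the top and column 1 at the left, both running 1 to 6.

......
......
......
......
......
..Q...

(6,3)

Row 1: attacked by (6,3)→{3}. Safe: 1, 2, 4, 5, 6. Place at column 4.
Row 2: attacked by (1,4)→{3,4,5}; (6,3)→{3}. Safe: 1, 2, 6. Place at column 1.
Row 3: attacked by (1,4)→{2,4,6}; (2,1)→{1,2}; (6,3)→{3,6}. Safe: 5. Place at column 5.
Row 4: attacked by (1,4)→{1,4}; (2,1)→{1,3}; (3,5)→{4,5,6}; (6,3)→{1,3,5}. Safe: 2. Place at column 2.
Row 5: attacked by (1,4)→{4}; (2,1)→{1,4}; (3,5)→{3,5}; (4,2)→{1,2,3}; (6,3)→{2,3,4}. Safe: 6. Place at column 6.
Columns [4, 1, 5, 2, 6, 3], r−c [-3, 1, -2, 2, -1, 3], r+c [5, 3, 8, 6, 11, 9] are all distinct, so no two queens attack.

(1,4) (2,1) (3,5) (4,2) (5,6) (6,3)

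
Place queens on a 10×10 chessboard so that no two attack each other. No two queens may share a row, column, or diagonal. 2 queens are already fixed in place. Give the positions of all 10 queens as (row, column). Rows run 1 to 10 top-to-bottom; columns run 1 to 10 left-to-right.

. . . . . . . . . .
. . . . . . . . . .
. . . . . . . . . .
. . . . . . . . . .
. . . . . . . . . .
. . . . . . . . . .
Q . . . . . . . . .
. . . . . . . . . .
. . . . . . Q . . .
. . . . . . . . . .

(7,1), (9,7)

Row 1: attacked by (7,1)→{1,7}; (9,7)→{7}. Safe: 2, 3, 4, 5, 6, 8, 9, 10. Place at column 5.
Row 2: attacked by (1,5)→{4,5,6}; (7,1)→{1,6}; (9,7)→{7}. Safe: 2, 3, 8, 9, 10. Place at column 3.
Row 3: attacked by (1,5)→{3,5,7}; (2,3)→{2,3,4}; (7,1)→{1,5}; (9,7)→{1,7}. Safe: 6, 8, 9, 10. Place at column 6.
Row 4: attacked by (1,5)→{2,5,8}; (2,3)→{1,3,5}; (3,6)→{5,6,7}; (7,1)→{1,4}; (9,7)→{2,7}. Safe: 9, 10. Place at column 9.
Row 5: attacked by (1,5)→{1,5,9}; (2,3)→{3,6}; (3,6)→{4,6,8}; (4,9)→{8,9,10}; (7,1)→{1,3}; (9,7)→{3,7}. Safe: 2. Place at column 2.
Row 6: attacked by (1,5)→{5,10}; (2,3)→{3,7}; (3,6)→{3,6,9}; (4,9)→{7,9}; (5,2)→{1,2,3}; (7,1)→{1,2}; (9,7)→{4,7,10}. Safe: 8. Place at column 8.
Row 8: attacked by (1,5)→{5}; (2,3)→{3,9}; (3,6)→{1,6}; (4,9)→{5,9}; (5,2)→{2,5}; (6,8)→{6,8,10}; (7,1)→{1,2}; (9,7)→{6,7,8}. Safe: 4. Place at column 4.
Row 10: attacked by (1,5)→{5}; (2,3)→{3}; (3,6)→{6}; (4,9)→{3,9}; (5,2)→{2,7}; (6,8)→{4,8}; (7,1)→{1,4}; (8,4)→{2,4,6}; (9,7)→{6,7,8}. Safe: 10. Place at column 10.
Columns [5, 3, 6, 9, 2, 8, 1, 4, 7, 10], r−c [-4, -1, -3, -5, 3, -2, 6, 4, 2, 0], r+c [6, 5, 9, 13, 7, 14, 8, 12, 16, 20] are all distinct, so no two queens attack.

(1,5) (2,3) (3,6) (4,9) (5,2) (6,8) (7,1) (8,4) (9,7) (10,10)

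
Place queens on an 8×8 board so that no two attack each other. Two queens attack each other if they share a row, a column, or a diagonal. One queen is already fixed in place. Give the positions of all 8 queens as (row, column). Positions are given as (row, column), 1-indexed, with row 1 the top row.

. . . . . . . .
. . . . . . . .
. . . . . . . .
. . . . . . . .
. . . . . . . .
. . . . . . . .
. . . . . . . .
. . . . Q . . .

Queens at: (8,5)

(1,2) (2,4) (3,6) (4,8) (5,3) (6,1) (7,7) (8,5)

Row 1: attacked by (8,5)→{5}. Safe: 1, 2, 3, 4, 6, 7, 8. Place at column 2.
Row 2: attacked by (1,2)→{1,2,3}; (8,5)→{5}. Safe: 4, 6, 7, 8. Place at column 4.
Row 3: attacked by (1,2)→{2,4}; (2,4)→{3,4,5}; (8,5)→{5}. Safe: 1, 6, 7, 8. Place at column 6.
Row 4: attacked by (1,2)→{2,5}; (2,4)→{2,4,6}; (3,6)→{5,6,7}; (8,5)→{1,5}. Safe: 3, 8. Place at column 8.
Row 5: attacked by (1,2)→{2,6}; (2,4)→{1,4,7}; (3,6)→{4,6,8}; (4,8)→{7,8}; (8,5)→{2,5,8}. Safe: 3. Place at column 3.
Row 6: attacked by (1,2)→{2,7}; (2,4)→{4,8}; (3,6)→{3,6}; (4,8)→{6,8}; (5,3)→{2,3,4}; (8,5)→{3,5,7}. Safe: 1. Place at column 1.
Row 7: attacked by (1,2)→{2,8}; (2,4)→{4}; (3,6)→{2,6}; (4,8)→{5,8}; (5,3)→{1,3,5}; (6,1)→{1,2}; (8,5)→{4,5,6}. Safe: 7. Place at column 7.
Columns [2, 4, 6, 8, 3, 1, 7, 5], r−c [-1, -2, -3, -4, 2, 5, 0, 3], r+c [3, 6, 9, 12, 8, 7, 14, 13] are all distinct, so no two queens attack.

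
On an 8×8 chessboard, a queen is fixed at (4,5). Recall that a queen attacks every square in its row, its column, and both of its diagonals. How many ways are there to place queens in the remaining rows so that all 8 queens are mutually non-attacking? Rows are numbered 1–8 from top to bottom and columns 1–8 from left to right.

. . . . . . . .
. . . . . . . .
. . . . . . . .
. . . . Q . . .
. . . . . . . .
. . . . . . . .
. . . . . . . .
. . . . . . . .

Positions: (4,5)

Branch on row 1: col 1 → 0; col 3 → 2; col 4 → 4; col 6 → 1; col 7 → 1.
Sum: 0 + 2 + 4 + 1 + 1 = 8.

8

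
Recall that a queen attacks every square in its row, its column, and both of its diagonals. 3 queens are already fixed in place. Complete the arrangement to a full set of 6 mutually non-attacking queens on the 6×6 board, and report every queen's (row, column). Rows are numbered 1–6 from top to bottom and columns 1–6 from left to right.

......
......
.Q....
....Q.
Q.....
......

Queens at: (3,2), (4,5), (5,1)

Row 1: attacked by (3,2)→{2,4}; (4,5)→{2,5}; (5,1)→{1,5}. Safe: 3, 6. Place at column 3.
Row 2: attacked by (1,3)→{2,3,4}; (3,2)→{1,2,3}; (4,5)→{3,5}; (5,1)→{1,4}. Safe: 6. Place at column 6.
Row 6: attacked by (1,3)→{3}; (2,6)→{2,6}; (3,2)→{2,5}; (4,5)→{3,5}; (5,1)→{1,2}. Safe: 4. Place at column 4.
Columns [3, 6, 2, 5, 1, 4], r−c [-2, -4, 1, -1, 4, 2], r+c [4, 8, 5, 9, 6, 10] are all distinct, so no two queens attack.

(1,3) (2,6) (3,2) (4,5) (5,1) (6,4)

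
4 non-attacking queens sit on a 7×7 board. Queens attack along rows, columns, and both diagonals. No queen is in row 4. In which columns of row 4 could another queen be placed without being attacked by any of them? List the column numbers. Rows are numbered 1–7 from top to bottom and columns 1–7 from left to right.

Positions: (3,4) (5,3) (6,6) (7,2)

columns 1, 7

(3,4) attacks row 4 at column 4 and diagonals 3, 5.
(5,3) attacks row 4 at column 3 and diagonals 2, 4.
(6,6) attacks row 4 at column 6 and diagonals 4.
(7,2) attacks row 4 at column 2 and diagonals 5.
Attacked columns: {2, 3, 4, 5, 6}. Safe: {1, 7}.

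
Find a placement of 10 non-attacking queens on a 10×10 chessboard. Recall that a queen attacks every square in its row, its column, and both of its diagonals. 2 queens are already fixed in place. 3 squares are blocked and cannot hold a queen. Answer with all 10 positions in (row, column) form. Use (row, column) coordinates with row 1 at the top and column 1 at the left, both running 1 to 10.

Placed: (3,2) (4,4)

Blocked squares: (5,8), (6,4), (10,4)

Row 1: attacked by (3,2)→{2,4}; (4,4)→{1,4,7}. Safe: 3, 5, 6, 8, 9, 10. Place at column 10.
Row 2: attacked by (1,10)→{9,10}; (3,2)→{1,2,3}; (4,4)→{2,4,6}. Safe: 5, 7, 8. Place at column 7.
Row 5: attacked by (1,10)→{6,10}; (2,7)→{4,7,10}; (3,2)→{2,4}; (4,4)→{3,4,5}. Blocked: 8. Safe: 1, 9. Place at column 1.
Row 6: attacked by (1,10)→{5,10}; (2,7)→{3,7}; (3,2)→{2,5}; (4,4)→{2,4,6}; (5,1)→{1,2}. Blocked: 4. Safe: 8, 9. Place at column 8.
Row 7: attacked by (1,10)→{4,10}; (2,7)→{2,7}; (3,2)→{2,6}; (4,4)→{1,4,7}; (5,1)→{1,3}; (6,8)→{7,8,9}. Safe: 5. Place at column 5.
Row 8: attacked by (1,10)→{3,10}; (2,7)→{1,7}; (3,2)→{2,7}; (4,4)→{4,8}; (5,1)→{1,4}; (6,8)→{6,8,10}; (7,5)→{4,5,6}. Safe: 9. Place at column 9.
Row 9: attacked by (1,10)→{2,10}; (2,7)→{7}; (3,2)→{2,8}; (4,4)→{4,9}; (5,1)→{1,5}; (6,8)→{5,8}; (7,5)→{3,5,7}; (8,9)→{8,9,10}. Safe: 6. Place at column 6.
Row 10: attacked by (1,10)→{1,10}; (2,7)→{7}; (3,2)→{2,9}; (4,4)→{4,10}; (5,1)→{1,6}; (6,8)→{4,8}; (7,5)→{2,5,8}; (8,9)→{7,9}; (9,6)→{5,6,7}. Blocked: 4. Safe: 3. Place at column 3.
Columns [10, 7, 2, 4, 1, 8, 5, 9, 6, 3], r−c [-9, -5, 1, 0, 4, -2, 2, -1, 3, 7], r+c [11, 9, 5, 8, 6, 14, 12, 17, 15, 13] are all distinct, so no two queens attack.

(1,10) (2,7) (3,2) (4,4) (5,1) (6,8) (7,5) (8,9) (9,6) (10,3)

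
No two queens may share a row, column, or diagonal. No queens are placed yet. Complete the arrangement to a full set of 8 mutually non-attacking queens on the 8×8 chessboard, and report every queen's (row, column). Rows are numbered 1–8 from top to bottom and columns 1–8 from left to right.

Row 1: Safe: 1, 2, 3, 4, 5, 6, 7, 8. Place at column 5.
Row 2: attacked by (1,5)→{4,5,6}. Safe: 1, 2, 3, 7, 8. Place at column 1.
Row 3: attacked by (1,5)→{3,5,7}; (2,1)→{1,2}. Safe: 4, 6, 8. Place at column 8.
Row 4: attacked by (1,5)→{2,5,8}; (2,1)→{1,3}; (3,8)→{7,8}. Safe: 4, 6. Place at column 4.
Row 5: attacked by (1,5)→{1,5}; (2,1)→{1,4}; (3,8)→{6,8}; (4,4)→{3,4,5}. Safe: 2, 7. Place at column 2.
Row 6: attacked by (1,5)→{5}; (2,1)→{1,5}; (3,8)→{5,8}; (4,4)→{2,4,6}; (5,2)→{1,2,3}. Safe: 7. Place at column 7.
Row 7: attacked by (1,5)→{5}; (2,1)→{1,6}; (3,8)→{4,8}; (4,4)→{1,4,7}; (5,2)→{2,4}; (6,7)→{6,7,8}. Safe: 3. Place at column 3.
Row 8: attacked by (1,5)→{5}; (2,1)→{1,7}; (3,8)→{3,8}; (4,4)→{4,8}; (5,2)→{2,5}; (6,7)→{5,7}; (7,3)→{2,3,4}. Safe: 6. Place at column 6.
Columns [5, 1, 8, 4, 2, 7, 3, 6], r−c [-4, 1, -5, 0, 3, -1, 4, 2], r+c [6, 3, 11, 8, 7, 13, 10, 14] are all distinct, so no two queens attack.

(1,5) (2,1) (3,8) (4,4) (5,2) (6,7) (7,3) (8,6)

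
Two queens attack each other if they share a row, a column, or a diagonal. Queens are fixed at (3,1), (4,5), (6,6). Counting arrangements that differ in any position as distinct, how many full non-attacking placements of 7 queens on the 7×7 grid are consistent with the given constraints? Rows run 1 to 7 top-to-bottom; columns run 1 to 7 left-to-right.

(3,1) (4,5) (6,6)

1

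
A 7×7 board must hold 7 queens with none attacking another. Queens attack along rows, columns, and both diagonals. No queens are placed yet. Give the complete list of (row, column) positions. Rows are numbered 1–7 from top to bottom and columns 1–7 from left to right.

(1,4) (2,6) (3,1) (4,3) (5,5) (6,7) (7,2)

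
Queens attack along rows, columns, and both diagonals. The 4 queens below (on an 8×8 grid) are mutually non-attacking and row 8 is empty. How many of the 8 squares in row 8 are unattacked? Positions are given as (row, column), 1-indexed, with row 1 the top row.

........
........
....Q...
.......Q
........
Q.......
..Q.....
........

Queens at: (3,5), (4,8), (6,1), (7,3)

2

(3,5) attacks row 8 at column 5.
(4,8) attacks row 8 at column 8 and diagonals 4.
(6,1) attacks row 8 at column 1 and diagonals 3.
(7,3) attacks row 8 at column 3 and diagonals 2, 4.
Attacked columns: {1, 2, 3, 4, 5, 8}. Safe: {6, 7}.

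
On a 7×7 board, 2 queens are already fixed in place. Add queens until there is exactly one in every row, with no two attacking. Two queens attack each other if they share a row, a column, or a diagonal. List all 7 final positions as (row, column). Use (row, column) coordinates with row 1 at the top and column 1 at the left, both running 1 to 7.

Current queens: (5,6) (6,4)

(1,7) (2,5) (3,3) (4,1) (5,6) (6,4) (7,2)

Row 1: attacked by (5,6)→{2,6}; (6,4)→{4}. Safe: 1, 3, 5, 7. Place at column 7.
Row 2: attacked by (1,7)→{6,7}; (5,6)→{3,6}; (6,4)→{4}. Safe: 1, 2, 5. Place at column 5.
Row 3: attacked by (1,7)→{5,7}; (2,5)→{4,5,6}; (5,6)→{4,6}; (6,4)→{1,4,7}. Safe: 2, 3. Place at column 3.
Row 4: attacked by (1,7)→{4,7}; (2,5)→{3,5,7}; (3,3)→{2,3,4}; (5,6)→{5,6,7}; (6,4)→{2,4,6}. Safe: 1. Place at column 1.
Row 7: attacked by (1,7)→{1,7}; (2,5)→{5}; (3,3)→{3,7}; (4,1)→{1,4}; (5,6)→{4,6}; (6,4)→{3,4,5}. Safe: 2. Place at column 2.
Columns [7, 5, 3, 1, 6, 4, 2], r−c [-6, -3, 0, 3, -1, 2, 5], r+c [8, 7, 6, 5, 11, 10, 9] are all distinct, so no two queens attack.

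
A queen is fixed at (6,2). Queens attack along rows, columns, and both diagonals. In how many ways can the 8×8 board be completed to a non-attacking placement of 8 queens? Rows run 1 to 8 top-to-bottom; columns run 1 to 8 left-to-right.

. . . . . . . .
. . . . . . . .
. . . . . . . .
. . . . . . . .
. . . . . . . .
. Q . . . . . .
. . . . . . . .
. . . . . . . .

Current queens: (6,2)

Branch on row 1: col 1 → 1; col 3 → 2; col 4 → 3; col 5 → 3; col 6 → 4; col 8 → 1.
Sum: 1 + 2 + 3 + 3 + 4 + 1 = 14.

14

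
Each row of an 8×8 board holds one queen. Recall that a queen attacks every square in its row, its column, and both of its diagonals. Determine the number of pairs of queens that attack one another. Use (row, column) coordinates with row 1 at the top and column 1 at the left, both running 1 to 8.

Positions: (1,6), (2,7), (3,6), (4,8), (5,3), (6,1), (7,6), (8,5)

Same column: (1,6)–(3,6) (column 6); (1,6)–(7,6) (column 6); (3,6)–(7,6) (column 6).
Same diagonal: (1,6)–(2,7) (|1−2| = |6−7| = 1); (1,6)–(6,1) (|1−6| = |6−1| = 5); (2,7)–(3,6) (|2−3| = |7−6| = 1); (7,6)–(8,5) (|7−8| = |6−5| = 1).
Total attacking pairs: 7.

7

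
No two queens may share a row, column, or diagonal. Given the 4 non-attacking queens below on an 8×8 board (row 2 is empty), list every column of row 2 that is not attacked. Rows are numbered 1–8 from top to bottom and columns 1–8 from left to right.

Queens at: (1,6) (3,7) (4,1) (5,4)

(1,6) attacks row 2 at column 6 and diagonals 5, 7.
(3,7) attacks row 2 at column 7 and diagonals 6, 8.
(4,1) attacks row 2 at column 1 and diagonals 3.
(5,4) attacks row 2 at column 4 and diagonals 1, 7.
Attacked columns: {1, 3, 4, 5, 6, 7, 8}. Safe: {2}.

columns 2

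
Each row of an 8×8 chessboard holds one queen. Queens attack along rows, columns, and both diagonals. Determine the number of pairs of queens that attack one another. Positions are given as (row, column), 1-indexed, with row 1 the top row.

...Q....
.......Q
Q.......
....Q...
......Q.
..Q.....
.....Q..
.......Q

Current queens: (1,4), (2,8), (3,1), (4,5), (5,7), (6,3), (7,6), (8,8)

Same column: (2,8)–(8,8) (column 8).
Same diagonal: (4,5)–(6,3) (|4−6| = |5−3| = 2).
Total attacking pairs: 2.

2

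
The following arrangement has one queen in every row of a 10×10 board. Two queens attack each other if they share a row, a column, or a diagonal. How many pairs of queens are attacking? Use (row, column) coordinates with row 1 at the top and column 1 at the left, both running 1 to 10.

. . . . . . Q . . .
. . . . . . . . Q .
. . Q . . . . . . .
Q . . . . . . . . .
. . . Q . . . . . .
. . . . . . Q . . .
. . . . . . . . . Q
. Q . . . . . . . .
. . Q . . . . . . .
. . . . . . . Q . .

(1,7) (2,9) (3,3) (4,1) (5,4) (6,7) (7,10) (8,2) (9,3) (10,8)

Same column: (1,7)–(6,7) (column 7); (3,3)–(9,3) (column 3).
Same diagonal: (8,2)–(9,3) (|8−9| = |2−3| = 1).
Total attacking pairs: 3.

3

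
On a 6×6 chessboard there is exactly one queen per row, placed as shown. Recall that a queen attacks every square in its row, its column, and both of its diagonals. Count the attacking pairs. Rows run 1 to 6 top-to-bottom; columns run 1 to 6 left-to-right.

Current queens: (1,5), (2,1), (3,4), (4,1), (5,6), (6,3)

Same column: (2,1)–(4,1) (column 1).
Same diagonal: (3,4)–(5,6) (|3−5| = |4−6| = 2); (4,1)–(6,3) (|4−6| = |1−3| = 2).
Total attacking pairs: 3.

3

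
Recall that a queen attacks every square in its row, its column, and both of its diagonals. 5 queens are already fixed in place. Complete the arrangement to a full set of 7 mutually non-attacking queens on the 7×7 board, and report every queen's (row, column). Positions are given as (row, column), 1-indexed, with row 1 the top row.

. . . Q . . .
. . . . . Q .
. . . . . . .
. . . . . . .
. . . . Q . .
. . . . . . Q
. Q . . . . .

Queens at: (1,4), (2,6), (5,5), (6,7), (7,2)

(1,4) (2,6) (3,1) (4,3) (5,5) (6,7) (7,2)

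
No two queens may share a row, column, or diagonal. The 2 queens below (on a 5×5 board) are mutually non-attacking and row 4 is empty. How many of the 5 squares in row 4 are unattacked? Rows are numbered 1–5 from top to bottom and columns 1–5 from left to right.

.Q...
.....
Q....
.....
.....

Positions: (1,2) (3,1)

(1,2) attacks row 4 at column 2 and diagonals 5.
(3,1) attacks row 4 at column 1 and diagonals 2.
Attacked columns: {1, 2, 5}. Safe: {3, 4}.

2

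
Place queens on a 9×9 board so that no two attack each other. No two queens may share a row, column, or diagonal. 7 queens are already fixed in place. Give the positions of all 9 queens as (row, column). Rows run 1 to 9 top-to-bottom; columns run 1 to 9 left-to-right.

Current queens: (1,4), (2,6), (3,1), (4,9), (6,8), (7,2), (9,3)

Row 5: attacked by (1,4)→{4,8}; (2,6)→{3,6,9}; (3,1)→{1,3}; (4,9)→{8,9}; (6,8)→{7,8,9}; (7,2)→{2,4}; (9,3)→{3,7}. Safe: 5. Place at column 5.
Row 8: attacked by (1,4)→{4}; (2,6)→{6}; (3,1)→{1,6}; (4,9)→{5,9}; (5,5)→{2,5,8}; (6,8)→{6,8}; (7,2)→{1,2,3}; (9,3)→{2,3,4}. Safe: 7. Place at column 7.
Columns [4, 6, 1, 9, 5, 8, 2, 7, 3], r−c [-3, -4, 2, -5, 0, -2, 5, 1, 6], r+c [5, 8, 4, 13, 10, 14, 9, 15, 12] are all distinct, so no two queens attack.

(1,4) (2,6) (3,1) (4,9) (5,5) (6,8) (7,2) (8,7) (9,3)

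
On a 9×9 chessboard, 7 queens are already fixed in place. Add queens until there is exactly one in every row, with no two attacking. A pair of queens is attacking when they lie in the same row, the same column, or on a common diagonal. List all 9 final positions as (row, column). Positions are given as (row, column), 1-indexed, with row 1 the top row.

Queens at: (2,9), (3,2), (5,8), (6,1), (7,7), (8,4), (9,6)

(1,3) (2,9) (3,2) (4,5) (5,8) (6,1) (7,7) (8,4) (9,6)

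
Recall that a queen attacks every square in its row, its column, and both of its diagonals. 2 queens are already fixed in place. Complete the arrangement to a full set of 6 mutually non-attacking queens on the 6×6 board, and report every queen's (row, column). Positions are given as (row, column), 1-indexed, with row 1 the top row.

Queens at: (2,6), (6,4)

Row 1: attacked by (2,6)→{5,6}; (6,4)→{4}. Safe: 1, 2, 3. Place at column 3.
Row 3: attacked by (1,3)→{1,3,5}; (2,6)→{5,6}; (6,4)→{1,4}. Safe: 2. Place at column 2.
Row 4: attacked by (1,3)→{3,6}; (2,6)→{4,6}; (3,2)→{1,2,3}; (6,4)→{2,4,6}. Safe: 5. Place at column 5.
Row 5: attacked by (1,3)→{3}; (2,6)→{3,6}; (3,2)→{2,4}; (4,5)→{4,5,6}; (6,4)→{3,4,5}. Safe: 1. Place at column 1.
Columns [3, 6, 2, 5, 1, 4], r−c [-2, -4, 1, -1, 4, 2], r+c [4, 8, 5, 9, 6, 10] are all distinct, so no two queens attack.

(1,3) (2,6) (3,2) (4,5) (5,1) (6,4)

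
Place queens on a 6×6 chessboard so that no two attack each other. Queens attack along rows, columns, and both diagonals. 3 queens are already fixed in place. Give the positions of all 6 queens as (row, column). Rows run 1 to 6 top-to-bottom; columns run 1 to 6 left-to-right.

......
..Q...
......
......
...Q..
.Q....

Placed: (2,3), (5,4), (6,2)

(1,5) (2,3) (3,1) (4,6) (5,4) (6,2)

Row 1: attacked by (2,3)→{2,3,4}; (5,4)→{4}; (6,2)→{2}. Safe: 1, 5, 6. Place at column 5.
Row 3: attacked by (1,5)→{3,5}; (2,3)→{2,3,4}; (5,4)→{2,4,6}; (6,2)→{2,5}. Safe: 1. Place at column 1.
Row 4: attacked by (1,5)→{2,5}; (2,3)→{1,3,5}; (3,1)→{1,2}; (5,4)→{3,4,5}; (6,2)→{2,4}. Safe: 6. Place at column 6.
Columns [5, 3, 1, 6, 4, 2], r−c [-4, -1, 2, -2, 1, 4], r+c [6, 5, 4, 10, 9, 8] are all distinct, so no two queens attack.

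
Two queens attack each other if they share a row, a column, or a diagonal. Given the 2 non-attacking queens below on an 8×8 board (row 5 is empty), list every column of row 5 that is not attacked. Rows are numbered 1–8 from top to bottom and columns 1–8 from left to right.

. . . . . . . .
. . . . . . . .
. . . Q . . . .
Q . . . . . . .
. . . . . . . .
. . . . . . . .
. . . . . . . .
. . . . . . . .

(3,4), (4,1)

columns 3, 5, 7, 8

(3,4) attacks row 5 at column 4 and diagonals 2, 6.
(4,1) attacks row 5 at column 1 and diagonals 2.
Attacked columns: {1, 2, 4, 6}. Safe: {3, 5, 7, 8}.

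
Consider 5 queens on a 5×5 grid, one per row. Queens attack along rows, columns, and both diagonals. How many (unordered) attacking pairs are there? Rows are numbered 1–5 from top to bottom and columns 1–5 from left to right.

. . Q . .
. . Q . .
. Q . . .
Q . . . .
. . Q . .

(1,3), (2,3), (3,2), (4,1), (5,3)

Same column: (1,3)–(2,3) (column 3); (1,3)–(5,3) (column 3); (2,3)–(5,3) (column 3).
Same diagonal: (2,3)–(3,2) (|2−3| = |3−2| = 1); (2,3)–(4,1) (|2−4| = |3−1| = 2); (3,2)–(4,1) (|3−4| = |2−1| = 1).
Total attacking pairs: 6.

6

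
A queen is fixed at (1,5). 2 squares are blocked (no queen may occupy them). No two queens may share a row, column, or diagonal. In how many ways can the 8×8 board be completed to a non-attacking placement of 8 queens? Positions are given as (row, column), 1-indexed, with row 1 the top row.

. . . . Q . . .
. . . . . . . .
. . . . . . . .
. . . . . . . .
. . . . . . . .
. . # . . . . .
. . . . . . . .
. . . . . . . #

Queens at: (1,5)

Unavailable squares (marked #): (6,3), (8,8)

Branch on row 2: col 1 → 3; col 2 → 3; col 3 → 3; col 7 → 5; col 8 → 2.
Sum: 3 + 3 + 3 + 5 + 2 = 16.

16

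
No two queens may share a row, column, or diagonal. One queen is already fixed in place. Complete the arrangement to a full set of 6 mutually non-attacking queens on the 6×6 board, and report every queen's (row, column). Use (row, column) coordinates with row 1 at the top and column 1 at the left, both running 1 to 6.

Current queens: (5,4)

Row 1: attacked by (5,4)→{4}. Safe: 1, 2, 3, 5, 6. Place at column 5.
Row 2: attacked by (1,5)→{4,5,6}; (5,4)→{1,4}. Safe: 2, 3. Place at column 3.
Row 3: attacked by (1,5)→{3,5}; (2,3)→{2,3,4}; (5,4)→{2,4,6}. Safe: 1. Place at column 1.
Row 4: attacked by (1,5)→{2,5}; (2,3)→{1,3,5}; (3,1)→{1,2}; (5,4)→{3,4,5}. Safe: 6. Place at column 6.
Row 6: attacked by (1,5)→{5}; (2,3)→{3}; (3,1)→{1,4}; (4,6)→{4,6}; (5,4)→{3,4,5}. Safe: 2. Place at column 2.
Columns [5, 3, 1, 6, 4, 2], r−c [-4, -1, 2, -2, 1, 4], r+c [6, 5, 4, 10, 9, 8] are all distinct, so no two queens attack.

(1,5) (2,3) (3,1) (4,6) (5,4) (6,2)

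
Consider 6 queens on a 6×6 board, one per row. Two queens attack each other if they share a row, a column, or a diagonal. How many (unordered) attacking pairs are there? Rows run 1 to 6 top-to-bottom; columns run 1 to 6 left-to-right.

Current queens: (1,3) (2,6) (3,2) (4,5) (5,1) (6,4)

0

All columns are distinct and no two queens satisfy |Δrow| = |Δcol|, so no pair attacks.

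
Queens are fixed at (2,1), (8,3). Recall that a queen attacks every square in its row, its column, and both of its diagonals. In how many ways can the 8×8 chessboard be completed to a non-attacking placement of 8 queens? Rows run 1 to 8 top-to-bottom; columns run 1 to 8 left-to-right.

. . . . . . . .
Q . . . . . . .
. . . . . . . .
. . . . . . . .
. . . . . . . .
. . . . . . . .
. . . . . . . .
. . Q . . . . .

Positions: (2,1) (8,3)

1

Branch on row 1: col 4 → 0; col 5 → 1; col 6 → 0; col 7 → 0; col 8 → 0.
Sum: 0 + 1 + 0 + 0 + 0 = 1.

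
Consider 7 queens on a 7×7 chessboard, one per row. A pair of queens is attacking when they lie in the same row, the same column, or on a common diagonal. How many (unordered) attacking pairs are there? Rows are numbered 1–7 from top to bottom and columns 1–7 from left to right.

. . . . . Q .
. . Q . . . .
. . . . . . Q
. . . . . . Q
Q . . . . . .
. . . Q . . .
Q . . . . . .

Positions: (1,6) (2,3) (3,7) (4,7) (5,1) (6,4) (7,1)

Same column: (3,7)–(4,7) (column 7); (5,1)–(7,1) (column 1).
Same diagonal: (3,7)–(6,4) (|3−6| = |7−4| = 3).
Total attacking pairs: 3.

3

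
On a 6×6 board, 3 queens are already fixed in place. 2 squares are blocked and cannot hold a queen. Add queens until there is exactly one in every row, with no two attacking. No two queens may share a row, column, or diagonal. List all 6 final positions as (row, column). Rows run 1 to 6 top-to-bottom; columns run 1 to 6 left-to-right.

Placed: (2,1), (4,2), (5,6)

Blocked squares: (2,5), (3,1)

(1,4) (2,1) (3,5) (4,2) (5,6) (6,3)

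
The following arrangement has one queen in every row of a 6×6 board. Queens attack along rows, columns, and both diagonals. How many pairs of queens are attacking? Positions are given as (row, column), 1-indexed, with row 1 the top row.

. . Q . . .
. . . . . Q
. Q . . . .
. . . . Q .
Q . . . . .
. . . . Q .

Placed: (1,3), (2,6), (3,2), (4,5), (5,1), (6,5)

Same column: (4,5)–(6,5) (column 5).
Same diagonal: (3,2)–(6,5) (|3−6| = |2−5| = 3).
Total attacking pairs: 2.

2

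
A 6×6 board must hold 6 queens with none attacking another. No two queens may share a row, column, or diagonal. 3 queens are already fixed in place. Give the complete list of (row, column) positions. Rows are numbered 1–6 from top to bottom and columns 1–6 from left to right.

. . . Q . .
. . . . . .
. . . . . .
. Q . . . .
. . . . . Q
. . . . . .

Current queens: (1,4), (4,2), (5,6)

Row 2: attacked by (1,4)→{3,4,5}; (4,2)→{2,4}; (5,6)→{3,6}. Safe: 1. Place at column 1.
Row 3: attacked by (1,4)→{2,4,6}; (2,1)→{1,2}; (4,2)→{1,2,3}; (5,6)→{4,6}. Safe: 5. Place at column 5.
Row 6: attacked by (1,4)→{4}; (2,1)→{1,5}; (3,5)→{2,5}; (4,2)→{2,4}; (5,6)→{5,6}. Safe: 3. Place at column 3.
Columns [4, 1, 5, 2, 6, 3], r−c [-3, 1, -2, 2, -1, 3], r+c [5, 3, 8, 6, 11, 9] are all distinct, so no two queens attack.

(1,4) (2,1) (3,5) (4,2) (5,6) (6,3)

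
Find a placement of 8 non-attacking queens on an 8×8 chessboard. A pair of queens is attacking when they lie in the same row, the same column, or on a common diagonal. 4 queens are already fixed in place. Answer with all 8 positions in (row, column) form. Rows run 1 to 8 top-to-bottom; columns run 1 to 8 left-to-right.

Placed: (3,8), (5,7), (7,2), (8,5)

Row 1: attacked by (3,8)→{6,8}; (5,7)→{3,7}; (7,2)→{2,8}; (8,5)→{5}. Safe: 1, 4. Place at column 1.
Row 2: attacked by (1,1)→{1,2}; (3,8)→{7,8}; (5,7)→{4,7}; (7,2)→{2,7}; (8,5)→{5}. Safe: 3, 6. Place at column 6.
Row 4: attacked by (1,1)→{1,4}; (2,6)→{4,6,8}; (3,8)→{7,8}; (5,7)→{6,7,8}; (7,2)→{2,5}; (8,5)→{1,5}. Safe: 3. Place at column 3.
Row 6: attacked by (1,1)→{1,6}; (2,6)→{2,6}; (3,8)→{5,8}; (4,3)→{1,3,5}; (5,7)→{6,7,8}; (7,2)→{1,2,3}; (8,5)→{3,5,7}. Safe: 4. Place at column 4.
Columns [1, 6, 8, 3, 7, 4, 2, 5], r−c [0, -4, -5, 1, -2, 2, 5, 3], r+c [2, 8, 11, 7, 12, 10, 9, 13] are all distinct, so no two queens attack.

(1,1) (2,6) (3,8) (4,3) (5,7) (6,4) (7,2) (8,5)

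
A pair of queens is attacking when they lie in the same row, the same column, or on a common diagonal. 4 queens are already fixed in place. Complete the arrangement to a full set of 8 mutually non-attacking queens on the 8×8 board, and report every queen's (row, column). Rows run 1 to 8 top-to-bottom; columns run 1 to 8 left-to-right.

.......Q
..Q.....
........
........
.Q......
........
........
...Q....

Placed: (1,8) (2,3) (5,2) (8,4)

(1,8) (2,3) (3,1) (4,6) (5,2) (6,5) (7,7) (8,4)

Row 3: attacked by (1,8)→{6,8}; (2,3)→{2,3,4}; (5,2)→{2,4}; (8,4)→{4}. Safe: 1, 5, 7. Place at column 1.
Row 4: attacked by (1,8)→{5,8}; (2,3)→{1,3,5}; (3,1)→{1,2}; (5,2)→{1,2,3}; (8,4)→{4,8}. Safe: 6, 7. Place at column 6.
Row 6: attacked by (1,8)→{3,8}; (2,3)→{3,7}; (3,1)→{1,4}; (4,6)→{4,6,8}; (5,2)→{1,2,3}; (8,4)→{2,4,6}. Safe: 5. Place at column 5.
Row 7: attacked by (1,8)→{2,8}; (2,3)→{3,8}; (3,1)→{1,5}; (4,6)→{3,6}; (5,2)→{2,4}; (6,5)→{4,5,6}; (8,4)→{3,4,5}. Safe: 7. Place at column 7.
Columns [8, 3, 1, 6, 2, 5, 7, 4], r−c [-7, -1, 2, -2, 3, 1, 0, 4], r+c [9, 5, 4, 10, 7, 11, 14, 12] are all distinct, so no two queens attack.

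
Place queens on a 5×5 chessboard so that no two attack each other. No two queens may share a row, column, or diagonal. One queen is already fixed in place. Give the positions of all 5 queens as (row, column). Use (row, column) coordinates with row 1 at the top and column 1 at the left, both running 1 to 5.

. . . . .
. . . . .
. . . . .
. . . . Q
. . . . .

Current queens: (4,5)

Row 1: attacked by (4,5)→{2,5}. Safe: 1, 3, 4. Place at column 1.
Row 2: attacked by (1,1)→{1,2}; (4,5)→{3,5}. Safe: 4. Place at column 4.
Row 3: attacked by (1,1)→{1,3}; (2,4)→{3,4,5}; (4,5)→{4,5}. Safe: 2. Place at column 2.
Row 5: attacked by (1,1)→{1,5}; (2,4)→{1,4}; (3,2)→{2,4}; (4,5)→{4,5}. Safe: 3. Place at column 3.
Columns [1, 4, 2, 5, 3], r−c [0, -2, 1, -1, 2], r+c [2, 6, 5, 9, 8] are all distinct, so no two queens attack.

(1,1) (2,4) (3,2) (4,5) (5,3)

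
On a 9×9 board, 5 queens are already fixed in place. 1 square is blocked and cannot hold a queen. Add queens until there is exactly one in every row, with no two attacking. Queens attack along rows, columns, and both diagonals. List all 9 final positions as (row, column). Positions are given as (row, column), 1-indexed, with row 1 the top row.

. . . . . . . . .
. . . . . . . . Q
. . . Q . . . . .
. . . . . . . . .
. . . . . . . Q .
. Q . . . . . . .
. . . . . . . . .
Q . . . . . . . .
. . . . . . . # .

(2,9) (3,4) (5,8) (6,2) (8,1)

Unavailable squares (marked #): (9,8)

Row 1: attacked by (2,9)→{8,9}; (3,4)→{2,4,6}; (5,8)→{4,8}; (6,2)→{2,7}; (8,1)→{1,8}. Safe: 3, 5. Place at column 5.
Row 4: attacked by (1,5)→{2,5,8}; (2,9)→{7,9}; (3,4)→{3,4,5}; (5,8)→{7,8,9}; (6,2)→{2,4}; (8,1)→{1,5}. Safe: 6. Place at column 6.
Row 7: attacked by (1,5)→{5}; (2,9)→{4,9}; (3,4)→{4,8}; (4,6)→{3,6,9}; (5,8)→{6,8}; (6,2)→{1,2,3}; (8,1)→{1,2}. Safe: 7. Place at column 7.
Row 9: attacked by (1,5)→{5}; (2,9)→{2,9}; (3,4)→{4}; (4,6)→{1,6}; (5,8)→{4,8}; (6,2)→{2,5}; (7,7)→{5,7,9}; (8,1)→{1,2}. Blocked: 8. Safe: 3. Place at column 3.
Columns [5, 9, 4, 6, 8, 2, 7, 1, 3], r−c [-4, -7, -1, -2, -3, 4, 0, 7, 6], r+c [6, 11, 7, 10, 13, 8, 14, 9, 12] are all distinct, so no two queens attack.

(1,5) (2,9) (3,4) (4,6) (5,8) (6,2) (7,7) (8,1) (9,3)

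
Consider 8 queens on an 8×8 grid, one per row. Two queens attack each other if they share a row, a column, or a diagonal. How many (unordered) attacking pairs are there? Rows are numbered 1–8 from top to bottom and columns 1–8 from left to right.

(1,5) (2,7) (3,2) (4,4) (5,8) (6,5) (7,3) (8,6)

2

Same column: (1,5)–(6,5) (column 5).
Same diagonal: (3,2)–(6,5) (|3−6| = |2−5| = 3).
Total attacking pairs: 2.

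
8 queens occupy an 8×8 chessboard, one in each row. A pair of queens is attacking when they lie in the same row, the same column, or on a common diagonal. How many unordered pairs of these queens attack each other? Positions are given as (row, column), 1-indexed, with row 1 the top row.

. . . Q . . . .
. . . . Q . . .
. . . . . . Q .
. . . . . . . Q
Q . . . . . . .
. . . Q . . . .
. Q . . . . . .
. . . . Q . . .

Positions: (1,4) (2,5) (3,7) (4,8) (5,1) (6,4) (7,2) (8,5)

Same column: (1,4)–(6,4) (column 4); (2,5)–(8,5) (column 5).
Same diagonal: (1,4)–(2,5) (|1−2| = |4−5| = 1); (3,7)–(4,8) (|3−4| = |7−8| = 1); (3,7)–(6,4) (|3−6| = |7−4| = 3).
Total attacking pairs: 5.

5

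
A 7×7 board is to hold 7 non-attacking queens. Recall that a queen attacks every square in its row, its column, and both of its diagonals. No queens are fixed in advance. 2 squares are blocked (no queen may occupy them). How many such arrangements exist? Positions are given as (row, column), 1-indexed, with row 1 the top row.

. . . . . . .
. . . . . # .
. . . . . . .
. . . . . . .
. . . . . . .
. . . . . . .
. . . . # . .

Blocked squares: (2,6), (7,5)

31

Branch on row 1: col 1 → 2; col 2 → 6; col 3 → 3; col 4 → 4; col 5 → 6; col 6 → 7; col 7 → 3.
Sum: 2 + 6 + 3 + 4 + 6 + 7 + 3 = 31.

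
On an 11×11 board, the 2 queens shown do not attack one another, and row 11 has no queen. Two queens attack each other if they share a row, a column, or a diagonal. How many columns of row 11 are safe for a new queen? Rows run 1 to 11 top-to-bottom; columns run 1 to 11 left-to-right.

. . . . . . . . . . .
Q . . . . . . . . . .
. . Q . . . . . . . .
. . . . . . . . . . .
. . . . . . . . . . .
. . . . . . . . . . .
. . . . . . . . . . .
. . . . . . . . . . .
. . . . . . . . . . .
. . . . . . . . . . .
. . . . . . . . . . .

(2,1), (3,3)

(2,1) attacks row 11 at column 1 and diagonals 10.
(3,3) attacks row 11 at column 3 and diagonals 11.
Attacked columns: {1, 3, 10, 11}. Safe: {2, 4, 5, 6, 7, 8, 9}.

7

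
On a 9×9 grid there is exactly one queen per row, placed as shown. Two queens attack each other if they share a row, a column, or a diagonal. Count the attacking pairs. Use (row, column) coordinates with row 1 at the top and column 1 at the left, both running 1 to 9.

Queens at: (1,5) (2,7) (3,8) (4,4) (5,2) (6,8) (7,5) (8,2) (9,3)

Same column: (1,5)–(7,5) (column 5); (3,8)–(6,8) (column 8); (5,2)–(8,2) (column 2).
Same diagonal: (2,7)–(3,8) (|2−3| = |7−8| = 1); (7,5)–(9,3) (|7−9| = |5−3| = 2); (8,2)–(9,3) (|8−9| = |2−3| = 1).
Total attacking pairs: 6.

6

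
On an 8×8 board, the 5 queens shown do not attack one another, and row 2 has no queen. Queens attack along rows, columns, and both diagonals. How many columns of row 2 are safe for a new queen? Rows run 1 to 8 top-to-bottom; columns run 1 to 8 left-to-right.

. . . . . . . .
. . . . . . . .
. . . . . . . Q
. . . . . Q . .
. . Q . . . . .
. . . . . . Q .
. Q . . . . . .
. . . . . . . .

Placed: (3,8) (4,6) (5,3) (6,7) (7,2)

2

(3,8) attacks row 2 at column 8 and diagonals 7.
(4,6) attacks row 2 at column 6 and diagonals 4, 8.
(5,3) attacks row 2 at column 3 and diagonals 6.
(6,7) attacks row 2 at column 7 and diagonals 3.
(7,2) attacks row 2 at column 2 and diagonals 7.
Attacked columns: {2, 3, 4, 6, 7, 8}. Safe: {1, 5}.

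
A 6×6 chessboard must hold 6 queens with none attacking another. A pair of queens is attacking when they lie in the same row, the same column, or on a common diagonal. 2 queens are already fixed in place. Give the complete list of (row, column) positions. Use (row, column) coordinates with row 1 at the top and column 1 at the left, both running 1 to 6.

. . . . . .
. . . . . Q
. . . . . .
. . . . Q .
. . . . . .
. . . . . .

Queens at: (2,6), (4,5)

(1,3) (2,6) (3,2) (4,5) (5,1) (6,4)

Row 1: attacked by (2,6)→{5,6}; (4,5)→{2,5}. Safe: 1, 3, 4. Place at column 3.
Row 3: attacked by (1,3)→{1,3,5}; (2,6)→{5,6}; (4,5)→{4,5,6}. Safe: 2. Place at column 2.
Row 5: attacked by (1,3)→{3}; (2,6)→{3,6}; (3,2)→{2,4}; (4,5)→{4,5,6}. Safe: 1. Place at column 1.
Row 6: attacked by (1,3)→{3}; (2,6)→{2,6}; (3,2)→{2,5}; (4,5)→{3,5}; (5,1)→{1,2}. Safe: 4. Place at column 4.
Columns [3, 6, 2, 5, 1, 4], r−c [-2, -4, 1, -1, 4, 2], r+c [4, 8, 5, 9, 6, 10] are all distinct, so no two queens attack.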